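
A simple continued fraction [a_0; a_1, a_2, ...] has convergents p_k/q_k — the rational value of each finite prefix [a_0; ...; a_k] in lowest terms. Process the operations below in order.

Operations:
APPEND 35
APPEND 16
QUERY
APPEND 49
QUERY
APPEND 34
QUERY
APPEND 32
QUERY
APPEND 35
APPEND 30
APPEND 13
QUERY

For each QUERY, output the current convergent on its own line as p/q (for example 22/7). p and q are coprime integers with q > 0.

561/16
27524/785
936377/26706
29991588/855377
411190895831/11727396192

APPEND 35: p_0 = 35·1 + 0 = 35, q_0 = 35·0 + 1 = 1 → 35/1
APPEND 16: p_1 = 16·35 + 1 = 561, q_1 = 16·1 + 0 = 16 → 561/16
APPEND 49: p_2 = 49·561 + 35 = 27524, q_2 = 49·16 + 1 = 785 → 27524/785
APPEND 34: p_3 = 34·27524 + 561 = 936377, q_3 = 34·785 + 16 = 26706 → 936377/26706
APPEND 32: p_4 = 32·936377 + 27524 = 29991588, q_4 = 32·26706 + 785 = 855377 → 29991588/855377
APPEND 35: p_5 = 35·29991588 + 936377 = 1050641957, q_5 = 35·855377 + 26706 = 29964901 → 1050641957/29964901
APPEND 30: p_6 = 30·1050641957 + 29991588 = 31549250298, q_6 = 30·29964901 + 855377 = 899802407 → 31549250298/899802407
APPEND 13: p_7 = 13·31549250298 + 1050641957 = 411190895831, q_7 = 13·899802407 + 29964901 = 11727396192 → 411190895831/11727396192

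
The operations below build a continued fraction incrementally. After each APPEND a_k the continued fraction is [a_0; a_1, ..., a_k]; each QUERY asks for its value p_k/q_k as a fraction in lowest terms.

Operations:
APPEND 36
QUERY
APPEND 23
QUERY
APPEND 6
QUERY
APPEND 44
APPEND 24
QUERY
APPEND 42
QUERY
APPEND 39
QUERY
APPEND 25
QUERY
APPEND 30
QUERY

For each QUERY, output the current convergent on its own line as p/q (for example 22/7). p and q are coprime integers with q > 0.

36/1
829/23
5010/139
5315466/147475
223470841/6200089
8720678265/241950946
218240427466/6054973739
6555933502245/181891163116

APPEND 36: p_0 = 36·1 + 0 = 36, q_0 = 36·0 + 1 = 1 → 36/1
APPEND 23: p_1 = 23·36 + 1 = 829, q_1 = 23·1 + 0 = 23 → 829/23
APPEND 6: p_2 = 6·829 + 36 = 5010, q_2 = 6·23 + 1 = 139 → 5010/139
APPEND 44: p_3 = 44·5010 + 829 = 221269, q_3 = 44·139 + 23 = 6139 → 221269/6139
APPEND 24: p_4 = 24·221269 + 5010 = 5315466, q_4 = 24·6139 + 139 = 147475 → 5315466/147475
APPEND 42: p_5 = 42·5315466 + 221269 = 223470841, q_5 = 42·147475 + 6139 = 6200089 → 223470841/6200089
APPEND 39: p_6 = 39·223470841 + 5315466 = 8720678265, q_6 = 39·6200089 + 147475 = 241950946 → 8720678265/241950946
APPEND 25: p_7 = 25·8720678265 + 223470841 = 218240427466, q_7 = 25·241950946 + 6200089 = 6054973739 → 218240427466/6054973739
APPEND 30: p_8 = 30·218240427466 + 8720678265 = 6555933502245, q_8 = 30·6054973739 + 241950946 = 181891163116 → 6555933502245/181891163116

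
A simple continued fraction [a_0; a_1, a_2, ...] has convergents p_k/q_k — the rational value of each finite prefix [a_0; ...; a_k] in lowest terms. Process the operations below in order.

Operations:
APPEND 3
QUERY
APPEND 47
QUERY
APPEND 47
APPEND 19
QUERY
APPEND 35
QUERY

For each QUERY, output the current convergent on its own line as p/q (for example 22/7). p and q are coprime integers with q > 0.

APPEND 3: p_0 = 3·1 + 0 = 3, q_0 = 3·0 + 1 = 1 → 3/1
APPEND 47: p_1 = 47·3 + 1 = 142, q_1 = 47·1 + 0 = 47 → 142/47
APPEND 47: p_2 = 47·142 + 3 = 6677, q_2 = 47·47 + 1 = 2210 → 6677/2210
APPEND 19: p_3 = 19·6677 + 142 = 127005, q_3 = 19·2210 + 47 = 42037 → 127005/42037
APPEND 35: p_4 = 35·127005 + 6677 = 4451852, q_4 = 35·42037 + 2210 = 1473505 → 4451852/1473505

3/1
142/47
127005/42037
4451852/1473505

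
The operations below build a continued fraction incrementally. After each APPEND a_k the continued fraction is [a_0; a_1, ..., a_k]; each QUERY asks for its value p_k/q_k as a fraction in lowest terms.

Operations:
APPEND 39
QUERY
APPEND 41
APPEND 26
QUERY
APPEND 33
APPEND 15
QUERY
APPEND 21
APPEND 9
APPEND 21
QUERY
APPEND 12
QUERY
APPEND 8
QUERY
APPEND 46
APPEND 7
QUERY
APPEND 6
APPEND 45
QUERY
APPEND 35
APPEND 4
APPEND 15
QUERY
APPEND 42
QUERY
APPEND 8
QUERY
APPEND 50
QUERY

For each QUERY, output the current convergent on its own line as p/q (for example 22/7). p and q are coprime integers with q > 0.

39/1
41639/1067
20676944/529847
83196602914/2131914197
1002300235511/25683958562
8101598487002/207603582693
2623832412950223/67235744919773
727873996288202568/18651782067568283
1565912208908444196601/40126523830286954208
65871007474312526175094/1687945554103252328951
528533972003408653597353/13543690956656305585816
26492569607644745206042744/678872493386918531619751

APPEND 39: p_0 = 39·1 + 0 = 39, q_0 = 39·0 + 1 = 1 → 39/1
APPEND 41: p_1 = 41·39 + 1 = 1600, q_1 = 41·1 + 0 = 41 → 1600/41
APPEND 26: p_2 = 26·1600 + 39 = 41639, q_2 = 26·41 + 1 = 1067 → 41639/1067
APPEND 33: p_3 = 33·41639 + 1600 = 1375687, q_3 = 33·1067 + 41 = 35252 → 1375687/35252
APPEND 15: p_4 = 15·1375687 + 41639 = 20676944, q_4 = 15·35252 + 1067 = 529847 → 20676944/529847
APPEND 21: p_5 = 21·20676944 + 1375687 = 435591511, q_5 = 21·529847 + 35252 = 11162039 → 435591511/11162039
APPEND 9: p_6 = 9·435591511 + 20676944 = 3941000543, q_6 = 9·11162039 + 529847 = 100988198 → 3941000543/100988198
APPEND 21: p_7 = 21·3941000543 + 435591511 = 83196602914, q_7 = 21·100988198 + 11162039 = 2131914197 → 83196602914/2131914197
APPEND 12: p_8 = 12·83196602914 + 3941000543 = 1002300235511, q_8 = 12·2131914197 + 100988198 = 25683958562 → 1002300235511/25683958562
APPEND 8: p_9 = 8·1002300235511 + 83196602914 = 8101598487002, q_9 = 8·25683958562 + 2131914197 = 207603582693 → 8101598487002/207603582693
APPEND 46: p_10 = 46·8101598487002 + 1002300235511 = 373675830637603, q_10 = 46·207603582693 + 25683958562 = 9575448762440 → 373675830637603/9575448762440
APPEND 7: p_11 = 7·373675830637603 + 8101598487002 = 2623832412950223, q_11 = 7·9575448762440 + 207603582693 = 67235744919773 → 2623832412950223/67235744919773
APPEND 6: p_12 = 6·2623832412950223 + 373675830637603 = 16116670308338941, q_12 = 6·67235744919773 + 9575448762440 = 412989918281078 → 16116670308338941/412989918281078
APPEND 45: p_13 = 45·16116670308338941 + 2623832412950223 = 727873996288202568, q_13 = 45·412989918281078 + 67235744919773 = 18651782067568283 → 727873996288202568/18651782067568283
APPEND 35: p_14 = 35·727873996288202568 + 16116670308338941 = 25491706540395428821, q_14 = 35·18651782067568283 + 412989918281078 = 653225362283170983 → 25491706540395428821/653225362283170983
APPEND 4: p_15 = 4·25491706540395428821 + 727873996288202568 = 102694700157869917852, q_15 = 4·653225362283170983 + 18651782067568283 = 2631553231200252215 → 102694700157869917852/2631553231200252215
APPEND 15: p_16 = 15·102694700157869917852 + 25491706540395428821 = 1565912208908444196601, q_16 = 15·2631553231200252215 + 653225362283170983 = 40126523830286954208 → 1565912208908444196601/40126523830286954208
APPEND 42: p_17 = 42·1565912208908444196601 + 102694700157869917852 = 65871007474312526175094, q_17 = 42·40126523830286954208 + 2631553231200252215 = 1687945554103252328951 → 65871007474312526175094/1687945554103252328951
APPEND 8: p_18 = 8·65871007474312526175094 + 1565912208908444196601 = 528533972003408653597353, q_18 = 8·1687945554103252328951 + 40126523830286954208 = 13543690956656305585816 → 528533972003408653597353/13543690956656305585816
APPEND 50: p_19 = 50·528533972003408653597353 + 65871007474312526175094 = 26492569607644745206042744, q_19 = 50·13543690956656305585816 + 1687945554103252328951 = 678872493386918531619751 → 26492569607644745206042744/678872493386918531619751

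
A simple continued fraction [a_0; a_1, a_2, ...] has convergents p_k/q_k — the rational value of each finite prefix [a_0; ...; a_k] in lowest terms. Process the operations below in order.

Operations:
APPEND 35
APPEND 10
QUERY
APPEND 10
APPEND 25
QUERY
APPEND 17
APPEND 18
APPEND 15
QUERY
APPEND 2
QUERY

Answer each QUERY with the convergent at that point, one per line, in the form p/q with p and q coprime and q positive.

APPEND 35: p_0 = 35·1 + 0 = 35, q_0 = 35·0 + 1 = 1 → 35/1
APPEND 10: p_1 = 10·35 + 1 = 351, q_1 = 10·1 + 0 = 10 → 351/10
APPEND 10: p_2 = 10·351 + 35 = 3545, q_2 = 10·10 + 1 = 101 → 3545/101
APPEND 25: p_3 = 25·3545 + 351 = 88976, q_3 = 25·101 + 10 = 2535 → 88976/2535
APPEND 17: p_4 = 17·88976 + 3545 = 1516137, q_4 = 17·2535 + 101 = 43196 → 1516137/43196
APPEND 18: p_5 = 18·1516137 + 88976 = 27379442, q_5 = 18·43196 + 2535 = 780063 → 27379442/780063
APPEND 15: p_6 = 15·27379442 + 1516137 = 412207767, q_6 = 15·780063 + 43196 = 11744141 → 412207767/11744141
APPEND 2: p_7 = 2·412207767 + 27379442 = 851794976, q_7 = 2·11744141 + 780063 = 24268345 → 851794976/24268345

351/10
88976/2535
412207767/11744141
851794976/24268345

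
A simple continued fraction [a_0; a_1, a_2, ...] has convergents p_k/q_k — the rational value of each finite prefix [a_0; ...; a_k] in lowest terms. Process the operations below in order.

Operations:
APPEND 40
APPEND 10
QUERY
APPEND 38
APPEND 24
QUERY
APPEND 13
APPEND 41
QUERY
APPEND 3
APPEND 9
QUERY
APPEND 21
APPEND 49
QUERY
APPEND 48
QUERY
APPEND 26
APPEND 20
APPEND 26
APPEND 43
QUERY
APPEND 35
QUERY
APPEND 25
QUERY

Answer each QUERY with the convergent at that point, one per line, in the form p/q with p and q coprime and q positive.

APPEND 40: p_0 = 40·1 + 0 = 40, q_0 = 40·0 + 1 = 1 → 40/1
APPEND 10: p_1 = 10·40 + 1 = 401, q_1 = 10·1 + 0 = 10 → 401/10
APPEND 38: p_2 = 38·401 + 40 = 15278, q_2 = 38·10 + 1 = 381 → 15278/381
APPEND 24: p_3 = 24·15278 + 401 = 367073, q_3 = 24·381 + 10 = 9154 → 367073/9154
APPEND 13: p_4 = 13·367073 + 15278 = 4787227, q_4 = 13·9154 + 381 = 119383 → 4787227/119383
APPEND 41: p_5 = 41·4787227 + 367073 = 196643380, q_5 = 41·119383 + 9154 = 4903857 → 196643380/4903857
APPEND 3: p_6 = 3·196643380 + 4787227 = 594717367, q_6 = 3·4903857 + 119383 = 14830954 → 594717367/14830954
APPEND 9: p_7 = 9·594717367 + 196643380 = 5549099683, q_7 = 9·14830954 + 4903857 = 138382443 → 5549099683/138382443
APPEND 21: p_8 = 21·5549099683 + 594717367 = 117125810710, q_8 = 21·138382443 + 14830954 = 2920862257 → 117125810710/2920862257
APPEND 49: p_9 = 49·117125810710 + 5549099683 = 5744713824473, q_9 = 49·2920862257 + 138382443 = 143260633036 → 5744713824473/143260633036
APPEND 48: p_10 = 48·5744713824473 + 117125810710 = 275863389385414, q_10 = 48·143260633036 + 2920862257 = 6879431247985 → 275863389385414/6879431247985
APPEND 26: p_11 = 26·275863389385414 + 5744713824473 = 7178192837845237, q_11 = 26·6879431247985 + 143260633036 = 179008473080646 → 7178192837845237/179008473080646
APPEND 20: p_12 = 20·7178192837845237 + 275863389385414 = 143839720146290154, q_12 = 20·179008473080646 + 6879431247985 = 3587048892860905 → 143839720146290154/3587048892860905
APPEND 26: p_13 = 26·143839720146290154 + 7178192837845237 = 3747010916641389241, q_13 = 26·3587048892860905 + 179008473080646 = 93442279687464176 → 3747010916641389241/93442279687464176
APPEND 43: p_14 = 43·3747010916641389241 + 143839720146290154 = 161265309135726027517, q_14 = 43·93442279687464176 + 3587048892860905 = 4021605075453820473 → 161265309135726027517/4021605075453820473
APPEND 35: p_15 = 35·161265309135726027517 + 3747010916641389241 = 5648032830667052352336, q_15 = 35·4021605075453820473 + 93442279687464176 = 140849619920571180731 → 5648032830667052352336/140849619920571180731
APPEND 25: p_16 = 25·5648032830667052352336 + 161265309135726027517 = 141362086075812034835917, q_16 = 25·140849619920571180731 + 4021605075453820473 = 3525262103089733338748 → 141362086075812034835917/3525262103089733338748

401/10
367073/9154
196643380/4903857
5549099683/138382443
5744713824473/143260633036
275863389385414/6879431247985
161265309135726027517/4021605075453820473
5648032830667052352336/140849619920571180731
141362086075812034835917/3525262103089733338748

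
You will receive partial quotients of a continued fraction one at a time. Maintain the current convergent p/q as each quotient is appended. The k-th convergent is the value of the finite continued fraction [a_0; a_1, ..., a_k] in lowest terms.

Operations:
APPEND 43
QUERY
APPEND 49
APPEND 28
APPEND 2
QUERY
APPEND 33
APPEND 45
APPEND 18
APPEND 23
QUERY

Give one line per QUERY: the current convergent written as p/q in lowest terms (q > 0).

43/1
120242/2795
75347737424/1751442309

APPEND 43: p_0 = 43·1 + 0 = 43, q_0 = 43·0 + 1 = 1 → 43/1
APPEND 49: p_1 = 49·43 + 1 = 2108, q_1 = 49·1 + 0 = 49 → 2108/49
APPEND 28: p_2 = 28·2108 + 43 = 59067, q_2 = 28·49 + 1 = 1373 → 59067/1373
APPEND 2: p_3 = 2·59067 + 2108 = 120242, q_3 = 2·1373 + 49 = 2795 → 120242/2795
APPEND 33: p_4 = 33·120242 + 59067 = 4027053, q_4 = 33·2795 + 1373 = 93608 → 4027053/93608
APPEND 45: p_5 = 45·4027053 + 120242 = 181337627, q_5 = 45·93608 + 2795 = 4215155 → 181337627/4215155
APPEND 18: p_6 = 18·181337627 + 4027053 = 3268104339, q_6 = 18·4215155 + 93608 = 75966398 → 3268104339/75966398
APPEND 23: p_7 = 23·3268104339 + 181337627 = 75347737424, q_7 = 23·75966398 + 4215155 = 1751442309 → 75347737424/1751442309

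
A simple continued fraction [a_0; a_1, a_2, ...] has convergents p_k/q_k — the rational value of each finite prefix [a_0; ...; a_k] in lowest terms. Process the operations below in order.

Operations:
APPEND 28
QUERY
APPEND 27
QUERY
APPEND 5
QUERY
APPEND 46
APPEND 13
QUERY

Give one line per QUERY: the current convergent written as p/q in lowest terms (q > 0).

28/1
757/27
3813/136
2293828/81815

APPEND 28: p_0 = 28·1 + 0 = 28, q_0 = 28·0 + 1 = 1 → 28/1
APPEND 27: p_1 = 27·28 + 1 = 757, q_1 = 27·1 + 0 = 27 → 757/27
APPEND 5: p_2 = 5·757 + 28 = 3813, q_2 = 5·27 + 1 = 136 → 3813/136
APPEND 46: p_3 = 46·3813 + 757 = 176155, q_3 = 46·136 + 27 = 6283 → 176155/6283
APPEND 13: p_4 = 13·176155 + 3813 = 2293828, q_4 = 13·6283 + 136 = 81815 → 2293828/81815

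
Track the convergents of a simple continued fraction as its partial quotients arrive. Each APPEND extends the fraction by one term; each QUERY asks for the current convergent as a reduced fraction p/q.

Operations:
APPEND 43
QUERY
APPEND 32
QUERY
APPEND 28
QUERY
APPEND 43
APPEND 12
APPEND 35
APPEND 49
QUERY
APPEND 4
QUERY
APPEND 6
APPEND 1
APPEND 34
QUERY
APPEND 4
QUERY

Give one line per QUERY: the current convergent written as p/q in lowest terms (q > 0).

43/1
1377/32
38599/897
34353702778/798343775
138115499491/3209658358
34902561473034/811098671477
140611408091351/3267660638189

APPEND 43: p_0 = 43·1 + 0 = 43, q_0 = 43·0 + 1 = 1 → 43/1
APPEND 32: p_1 = 32·43 + 1 = 1377, q_1 = 32·1 + 0 = 32 → 1377/32
APPEND 28: p_2 = 28·1377 + 43 = 38599, q_2 = 28·32 + 1 = 897 → 38599/897
APPEND 43: p_3 = 43·38599 + 1377 = 1661134, q_3 = 43·897 + 32 = 38603 → 1661134/38603
APPEND 12: p_4 = 12·1661134 + 38599 = 19972207, q_4 = 12·38603 + 897 = 464133 → 19972207/464133
APPEND 35: p_5 = 35·19972207 + 1661134 = 700688379, q_5 = 35·464133 + 38603 = 16283258 → 700688379/16283258
APPEND 49: p_6 = 49·700688379 + 19972207 = 34353702778, q_6 = 49·16283258 + 464133 = 798343775 → 34353702778/798343775
APPEND 4: p_7 = 4·34353702778 + 700688379 = 138115499491, q_7 = 4·798343775 + 16283258 = 3209658358 → 138115499491/3209658358
APPEND 6: p_8 = 6·138115499491 + 34353702778 = 863046699724, q_8 = 6·3209658358 + 798343775 = 20056293923 → 863046699724/20056293923
APPEND 1: p_9 = 1·863046699724 + 138115499491 = 1001162199215, q_9 = 1·20056293923 + 3209658358 = 23265952281 → 1001162199215/23265952281
APPEND 34: p_10 = 34·1001162199215 + 863046699724 = 34902561473034, q_10 = 34·23265952281 + 20056293923 = 811098671477 → 34902561473034/811098671477
APPEND 4: p_11 = 4·34902561473034 + 1001162199215 = 140611408091351, q_11 = 4·811098671477 + 23265952281 = 3267660638189 → 140611408091351/3267660638189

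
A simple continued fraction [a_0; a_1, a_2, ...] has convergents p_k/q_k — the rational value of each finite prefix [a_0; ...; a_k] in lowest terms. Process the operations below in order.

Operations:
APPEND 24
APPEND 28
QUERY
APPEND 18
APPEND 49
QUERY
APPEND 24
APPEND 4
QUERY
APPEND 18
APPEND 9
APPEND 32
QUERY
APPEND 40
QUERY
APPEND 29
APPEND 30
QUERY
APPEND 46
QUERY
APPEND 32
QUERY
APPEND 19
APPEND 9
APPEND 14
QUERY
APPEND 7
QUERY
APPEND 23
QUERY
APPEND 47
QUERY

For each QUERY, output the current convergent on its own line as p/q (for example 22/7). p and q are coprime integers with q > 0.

APPEND 24: p_0 = 24·1 + 0 = 24, q_0 = 24·0 + 1 = 1 → 24/1
APPEND 28: p_1 = 28·24 + 1 = 673, q_1 = 28·1 + 0 = 28 → 673/28
APPEND 18: p_2 = 18·673 + 24 = 12138, q_2 = 18·28 + 1 = 505 → 12138/505
APPEND 49: p_3 = 49·12138 + 673 = 595435, q_3 = 49·505 + 28 = 24773 → 595435/24773
APPEND 24: p_4 = 24·595435 + 12138 = 14302578, q_4 = 24·24773 + 505 = 595057 → 14302578/595057
APPEND 4: p_5 = 4·14302578 + 595435 = 57805747, q_5 = 4·595057 + 24773 = 2405001 → 57805747/2405001
APPEND 18: p_6 = 18·57805747 + 14302578 = 1054806024, q_6 = 18·2405001 + 595057 = 43885075 → 1054806024/43885075
APPEND 9: p_7 = 9·1054806024 + 57805747 = 9551059963, q_7 = 9·43885075 + 2405001 = 397370676 → 9551059963/397370676
APPEND 32: p_8 = 32·9551059963 + 1054806024 = 306688724840, q_8 = 32·397370676 + 43885075 = 12759746707 → 306688724840/12759746707
APPEND 40: p_9 = 40·306688724840 + 9551059963 = 12277100053563, q_9 = 40·12759746707 + 397370676 = 510787238956 → 12277100053563/510787238956
APPEND 29: p_10 = 29·12277100053563 + 306688724840 = 356342590278167, q_10 = 29·510787238956 + 12759746707 = 14825589676431 → 356342590278167/14825589676431
APPEND 30: p_11 = 30·356342590278167 + 12277100053563 = 10702554808398573, q_11 = 30·14825589676431 + 510787238956 = 445278477531886 → 10702554808398573/445278477531886
APPEND 46: p_12 = 46·10702554808398573 + 356342590278167 = 492673863776612525, q_12 = 46·445278477531886 + 14825589676431 = 20497635556143187 → 492673863776612525/20497635556143187
APPEND 32: p_13 = 32·492673863776612525 + 10702554808398573 = 15776266195659999373, q_13 = 32·20497635556143187 + 445278477531886 = 656369616274113870 → 15776266195659999373/656369616274113870
APPEND 19: p_14 = 19·15776266195659999373 + 492673863776612525 = 300241731581316600612, q_14 = 19·656369616274113870 + 20497635556143187 = 12491520344764306717 → 300241731581316600612/12491520344764306717
APPEND 9: p_15 = 9·300241731581316600612 + 15776266195659999373 = 2717951850427509404881, q_15 = 9·12491520344764306717 + 656369616274113870 = 113080052719152874323 → 2717951850427509404881/113080052719152874323
APPEND 14: p_16 = 14·2717951850427509404881 + 300241731581316600612 = 38351567637566448268946, q_16 = 14·113080052719152874323 + 12491520344764306717 = 1595612258412904547239 → 38351567637566448268946/1595612258412904547239
APPEND 7: p_17 = 7·38351567637566448268946 + 2717951850427509404881 = 271178925313392647287503, q_17 = 7·1595612258412904547239 + 113080052719152874323 = 11282365861609484704996 → 271178925313392647287503/11282365861609484704996
APPEND 23: p_18 = 23·271178925313392647287503 + 38351567637566448268946 = 6275466849845597335881515, q_18 = 23·11282365861609484704996 + 1595612258412904547239 = 261090027075431052762147 → 6275466849845597335881515/261090027075431052762147
APPEND 47: p_19 = 47·6275466849845597335881515 + 271178925313392647287503 = 295218120868056467433718708, q_19 = 47·261090027075431052762147 + 11282365861609484704996 = 12282513638406868964525905 → 295218120868056467433718708/12282513638406868964525905

673/28
595435/24773
57805747/2405001
306688724840/12759746707
12277100053563/510787238956
10702554808398573/445278477531886
492673863776612525/20497635556143187
15776266195659999373/656369616274113870
38351567637566448268946/1595612258412904547239
271178925313392647287503/11282365861609484704996
6275466849845597335881515/261090027075431052762147
295218120868056467433718708/12282513638406868964525905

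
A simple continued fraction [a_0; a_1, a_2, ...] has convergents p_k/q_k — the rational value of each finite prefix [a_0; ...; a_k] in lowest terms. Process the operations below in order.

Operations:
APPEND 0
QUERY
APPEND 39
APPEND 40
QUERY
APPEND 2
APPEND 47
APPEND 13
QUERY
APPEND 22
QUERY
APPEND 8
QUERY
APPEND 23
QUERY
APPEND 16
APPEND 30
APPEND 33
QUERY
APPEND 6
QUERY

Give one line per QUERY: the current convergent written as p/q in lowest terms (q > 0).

APPEND 0: p_0 = 0·1 + 0 = 0, q_0 = 0·0 + 1 = 1 → 0/1
APPEND 39: p_1 = 39·0 + 1 = 1, q_1 = 39·1 + 0 = 39 → 1/39
APPEND 40: p_2 = 40·1 + 0 = 40, q_2 = 40·39 + 1 = 1561 → 40/1561
APPEND 2: p_3 = 2·40 + 1 = 81, q_3 = 2·1561 + 39 = 3161 → 81/3161
APPEND 47: p_4 = 47·81 + 40 = 3847, q_4 = 47·3161 + 1561 = 150128 → 3847/150128
APPEND 13: p_5 = 13·3847 + 81 = 50092, q_5 = 13·150128 + 3161 = 1954825 → 50092/1954825
APPEND 22: p_6 = 22·50092 + 3847 = 1105871, q_6 = 22·1954825 + 150128 = 43156278 → 1105871/43156278
APPEND 8: p_7 = 8·1105871 + 50092 = 8897060, q_7 = 8·43156278 + 1954825 = 347205049 → 8897060/347205049
APPEND 23: p_8 = 23·8897060 + 1105871 = 205738251, q_8 = 23·347205049 + 43156278 = 8028872405 → 205738251/8028872405
APPEND 16: p_9 = 16·205738251 + 8897060 = 3300709076, q_9 = 16·8028872405 + 347205049 = 128809163529 → 3300709076/128809163529
APPEND 30: p_10 = 30·3300709076 + 205738251 = 99227010531, q_10 = 30·128809163529 + 8028872405 = 3872303778275 → 99227010531/3872303778275
APPEND 33: p_11 = 33·99227010531 + 3300709076 = 3277792056599, q_11 = 33·3872303778275 + 128809163529 = 127914833846604 → 3277792056599/127914833846604
APPEND 6: p_12 = 6·3277792056599 + 99227010531 = 19765979350125, q_12 = 6·127914833846604 + 3872303778275 = 771361306857899 → 19765979350125/771361306857899

0/1
40/1561
50092/1954825
1105871/43156278
8897060/347205049
205738251/8028872405
3277792056599/127914833846604
19765979350125/771361306857899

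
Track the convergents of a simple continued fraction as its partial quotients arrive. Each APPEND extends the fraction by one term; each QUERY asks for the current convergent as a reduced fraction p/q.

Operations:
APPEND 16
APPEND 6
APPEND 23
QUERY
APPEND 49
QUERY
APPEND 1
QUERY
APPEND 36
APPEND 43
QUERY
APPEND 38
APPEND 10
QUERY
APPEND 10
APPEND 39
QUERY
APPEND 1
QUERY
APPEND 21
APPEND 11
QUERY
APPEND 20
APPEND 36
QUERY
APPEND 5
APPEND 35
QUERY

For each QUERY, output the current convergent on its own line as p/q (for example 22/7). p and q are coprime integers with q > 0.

APPEND 16: p_0 = 16·1 + 0 = 16, q_0 = 16·0 + 1 = 1 → 16/1
APPEND 6: p_1 = 6·16 + 1 = 97, q_1 = 6·1 + 0 = 6 → 97/6
APPEND 23: p_2 = 23·97 + 16 = 2247, q_2 = 23·6 + 1 = 139 → 2247/139
APPEND 49: p_3 = 49·2247 + 97 = 110200, q_3 = 49·139 + 6 = 6817 → 110200/6817
APPEND 1: p_4 = 1·110200 + 2247 = 112447, q_4 = 1·6817 + 139 = 6956 → 112447/6956
APPEND 36: p_5 = 36·112447 + 110200 = 4158292, q_5 = 36·6956 + 6817 = 257233 → 4158292/257233
APPEND 43: p_6 = 43·4158292 + 112447 = 178919003, q_6 = 43·257233 + 6956 = 11067975 → 178919003/11067975
APPEND 38: p_7 = 38·178919003 + 4158292 = 6803080406, q_7 = 38·11067975 + 257233 = 420840283 → 6803080406/420840283
APPEND 10: p_8 = 10·6803080406 + 178919003 = 68209723063, q_8 = 10·420840283 + 11067975 = 4219470805 → 68209723063/4219470805
APPEND 10: p_9 = 10·68209723063 + 6803080406 = 688900311036, q_9 = 10·4219470805 + 420840283 = 42615548333 → 688900311036/42615548333
APPEND 39: p_10 = 39·688900311036 + 68209723063 = 26935321853467, q_10 = 39·42615548333 + 4219470805 = 1666225855792 → 26935321853467/1666225855792
APPEND 1: p_11 = 1·26935321853467 + 688900311036 = 27624222164503, q_11 = 1·1666225855792 + 42615548333 = 1708841404125 → 27624222164503/1708841404125
APPEND 21: p_12 = 21·27624222164503 + 26935321853467 = 607043987308030, q_12 = 21·1708841404125 + 1666225855792 = 37551895342417 → 607043987308030/37551895342417
APPEND 11: p_13 = 11·607043987308030 + 27624222164503 = 6705108082552833, q_13 = 11·37551895342417 + 1708841404125 = 414779690170712 → 6705108082552833/414779690170712
APPEND 20: p_14 = 20·6705108082552833 + 607043987308030 = 134709205638364690, q_14 = 20·414779690170712 + 37551895342417 = 8333145698756657 → 134709205638364690/8333145698756657
APPEND 36: p_15 = 36·134709205638364690 + 6705108082552833 = 4856236511063681673, q_15 = 36·8333145698756657 + 414779690170712 = 300408024845410364 → 4856236511063681673/300408024845410364
APPEND 5: p_16 = 5·4856236511063681673 + 134709205638364690 = 24415891760956773055, q_16 = 5·300408024845410364 + 8333145698756657 = 1510373269925808477 → 24415891760956773055/1510373269925808477
APPEND 35: p_17 = 35·24415891760956773055 + 4856236511063681673 = 859412448144550738598, q_17 = 35·1510373269925808477 + 300408024845410364 = 53163472472248707059 → 859412448144550738598/53163472472248707059

2247/139
110200/6817
112447/6956
178919003/11067975
68209723063/4219470805
26935321853467/1666225855792
27624222164503/1708841404125
6705108082552833/414779690170712
4856236511063681673/300408024845410364
859412448144550738598/53163472472248707059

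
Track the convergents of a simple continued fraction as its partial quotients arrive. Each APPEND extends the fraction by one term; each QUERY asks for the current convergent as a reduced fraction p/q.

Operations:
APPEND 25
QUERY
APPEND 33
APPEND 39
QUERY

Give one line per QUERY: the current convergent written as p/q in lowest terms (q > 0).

APPEND 25: p_0 = 25·1 + 0 = 25, q_0 = 25·0 + 1 = 1 → 25/1
APPEND 33: p_1 = 33·25 + 1 = 826, q_1 = 33·1 + 0 = 33 → 826/33
APPEND 39: p_2 = 39·826 + 25 = 32239, q_2 = 39·33 + 1 = 1288 → 32239/1288

25/1
32239/1288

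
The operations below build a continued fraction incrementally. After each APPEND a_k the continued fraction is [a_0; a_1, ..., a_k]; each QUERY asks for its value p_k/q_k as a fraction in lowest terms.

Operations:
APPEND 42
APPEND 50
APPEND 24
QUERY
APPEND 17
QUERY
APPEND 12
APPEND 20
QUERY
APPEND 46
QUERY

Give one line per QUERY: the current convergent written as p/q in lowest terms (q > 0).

50466/1201
860023/20467
208274863/4956567
9591014440/228248887

APPEND 42: p_0 = 42·1 + 0 = 42, q_0 = 42·0 + 1 = 1 → 42/1
APPEND 50: p_1 = 50·42 + 1 = 2101, q_1 = 50·1 + 0 = 50 → 2101/50
APPEND 24: p_2 = 24·2101 + 42 = 50466, q_2 = 24·50 + 1 = 1201 → 50466/1201
APPEND 17: p_3 = 17·50466 + 2101 = 860023, q_3 = 17·1201 + 50 = 20467 → 860023/20467
APPEND 12: p_4 = 12·860023 + 50466 = 10370742, q_4 = 12·20467 + 1201 = 246805 → 10370742/246805
APPEND 20: p_5 = 20·10370742 + 860023 = 208274863, q_5 = 20·246805 + 20467 = 4956567 → 208274863/4956567
APPEND 46: p_6 = 46·208274863 + 10370742 = 9591014440, q_6 = 46·4956567 + 246805 = 228248887 → 9591014440/228248887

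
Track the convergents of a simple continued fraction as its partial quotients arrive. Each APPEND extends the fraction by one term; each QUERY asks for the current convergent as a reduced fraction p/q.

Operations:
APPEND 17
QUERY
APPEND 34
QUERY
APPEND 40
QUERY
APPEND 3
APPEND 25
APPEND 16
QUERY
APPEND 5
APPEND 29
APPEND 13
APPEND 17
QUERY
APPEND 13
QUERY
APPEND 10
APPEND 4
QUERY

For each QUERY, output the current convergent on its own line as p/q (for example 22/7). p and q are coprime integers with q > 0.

17/1
579/34
23177/1361
28484942/1672693
937138768959/55030670551
12237682141499/718621272050
505493522877295/29683594836254

APPEND 17: p_0 = 17·1 + 0 = 17, q_0 = 17·0 + 1 = 1 → 17/1
APPEND 34: p_1 = 34·17 + 1 = 579, q_1 = 34·1 + 0 = 34 → 579/34
APPEND 40: p_2 = 40·579 + 17 = 23177, q_2 = 40·34 + 1 = 1361 → 23177/1361
APPEND 3: p_3 = 3·23177 + 579 = 70110, q_3 = 3·1361 + 34 = 4117 → 70110/4117
APPEND 25: p_4 = 25·70110 + 23177 = 1775927, q_4 = 25·4117 + 1361 = 104286 → 1775927/104286
APPEND 16: p_5 = 16·1775927 + 70110 = 28484942, q_5 = 16·104286 + 4117 = 1672693 → 28484942/1672693
APPEND 5: p_6 = 5·28484942 + 1775927 = 144200637, q_6 = 5·1672693 + 104286 = 8467751 → 144200637/8467751
APPEND 29: p_7 = 29·144200637 + 28484942 = 4210303415, q_7 = 29·8467751 + 1672693 = 247237472 → 4210303415/247237472
APPEND 13: p_8 = 13·4210303415 + 144200637 = 54878145032, q_8 = 13·247237472 + 8467751 = 3222554887 → 54878145032/3222554887
APPEND 17: p_9 = 17·54878145032 + 4210303415 = 937138768959, q_9 = 17·3222554887 + 247237472 = 55030670551 → 937138768959/55030670551
APPEND 13: p_10 = 13·937138768959 + 54878145032 = 12237682141499, q_10 = 13·55030670551 + 3222554887 = 718621272050 → 12237682141499/718621272050
APPEND 10: p_11 = 10·12237682141499 + 937138768959 = 123313960183949, q_11 = 10·718621272050 + 55030670551 = 7241243391051 → 123313960183949/7241243391051
APPEND 4: p_12 = 4·123313960183949 + 12237682141499 = 505493522877295, q_12 = 4·7241243391051 + 718621272050 = 29683594836254 → 505493522877295/29683594836254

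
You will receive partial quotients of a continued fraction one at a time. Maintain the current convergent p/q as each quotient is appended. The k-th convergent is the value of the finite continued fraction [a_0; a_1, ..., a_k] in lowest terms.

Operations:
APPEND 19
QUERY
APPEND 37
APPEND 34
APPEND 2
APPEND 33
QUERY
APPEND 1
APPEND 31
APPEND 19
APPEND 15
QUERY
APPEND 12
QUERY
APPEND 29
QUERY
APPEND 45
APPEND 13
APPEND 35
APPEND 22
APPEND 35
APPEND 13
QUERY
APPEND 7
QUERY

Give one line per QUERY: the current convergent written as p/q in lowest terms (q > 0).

APPEND 19: p_0 = 19·1 + 0 = 19, q_0 = 19·0 + 1 = 1 → 19/1
APPEND 37: p_1 = 37·19 + 1 = 704, q_1 = 37·1 + 0 = 37 → 704/37
APPEND 34: p_2 = 34·704 + 19 = 23955, q_2 = 34·37 + 1 = 1259 → 23955/1259
APPEND 2: p_3 = 2·23955 + 704 = 48614, q_3 = 2·1259 + 37 = 2555 → 48614/2555
APPEND 33: p_4 = 33·48614 + 23955 = 1628217, q_4 = 33·2555 + 1259 = 85574 → 1628217/85574
APPEND 1: p_5 = 1·1628217 + 48614 = 1676831, q_5 = 1·85574 + 2555 = 88129 → 1676831/88129
APPEND 31: p_6 = 31·1676831 + 1628217 = 53609978, q_6 = 31·88129 + 85574 = 2817573 → 53609978/2817573
APPEND 19: p_7 = 19·53609978 + 1676831 = 1020266413, q_7 = 19·2817573 + 88129 = 53622016 → 1020266413/53622016
APPEND 15: p_8 = 15·1020266413 + 53609978 = 15357606173, q_8 = 15·53622016 + 2817573 = 807147813 → 15357606173/807147813
APPEND 12: p_9 = 12·15357606173 + 1020266413 = 185311540489, q_9 = 12·807147813 + 53622016 = 9739395772 → 185311540489/9739395772
APPEND 29: p_10 = 29·185311540489 + 15357606173 = 5389392280354, q_10 = 29·9739395772 + 807147813 = 283249625201 → 5389392280354/283249625201
APPEND 45: p_11 = 45·5389392280354 + 185311540489 = 242707964156419, q_11 = 45·283249625201 + 9739395772 = 12755972529817 → 242707964156419/12755972529817
APPEND 13: p_12 = 13·242707964156419 + 5389392280354 = 3160592926313801, q_12 = 13·12755972529817 + 283249625201 = 166110892512822 → 3160592926313801/166110892512822
APPEND 35: p_13 = 35·3160592926313801 + 242707964156419 = 110863460385139454, q_13 = 35·166110892512822 + 12755972529817 = 5826637210478587 → 110863460385139454/5826637210478587
APPEND 22: p_14 = 22·110863460385139454 + 3160592926313801 = 2442156721399381789, q_14 = 22·5826637210478587 + 166110892512822 = 128352129523041736 → 2442156721399381789/128352129523041736
APPEND 35: p_15 = 35·2442156721399381789 + 110863460385139454 = 85586348709363502069, q_15 = 35·128352129523041736 + 5826637210478587 = 4498151170516939347 → 85586348709363502069/4498151170516939347
APPEND 13: p_16 = 13·85586348709363502069 + 2442156721399381789 = 1115064689943124908686, q_16 = 13·4498151170516939347 + 128352129523041736 = 58604317346243253247 → 1115064689943124908686/58604317346243253247
APPEND 7: p_17 = 7·1115064689943124908686 + 85586348709363502069 = 7891039178311237862871, q_17 = 7·58604317346243253247 + 4498151170516939347 = 414728372594219712076 → 7891039178311237862871/414728372594219712076

19/1
1628217/85574
15357606173/807147813
185311540489/9739395772
5389392280354/283249625201
1115064689943124908686/58604317346243253247
7891039178311237862871/414728372594219712076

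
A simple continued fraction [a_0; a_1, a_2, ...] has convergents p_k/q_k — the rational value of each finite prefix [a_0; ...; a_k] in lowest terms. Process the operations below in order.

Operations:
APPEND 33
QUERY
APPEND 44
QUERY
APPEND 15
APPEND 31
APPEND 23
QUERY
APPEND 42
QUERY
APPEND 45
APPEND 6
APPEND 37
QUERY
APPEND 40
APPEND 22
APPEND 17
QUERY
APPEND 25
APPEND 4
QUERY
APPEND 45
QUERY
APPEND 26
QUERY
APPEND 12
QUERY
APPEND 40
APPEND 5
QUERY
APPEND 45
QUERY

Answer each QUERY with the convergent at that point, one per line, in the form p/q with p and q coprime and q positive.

33/1
1453/44
15618611/472966
656659783/19885107
6617360284629/200388269122
99439667586595818/3011252525577449
10066741672158341806/304843147813466061
455495200748268317767/13793399625427944898
11852941961127134603748/358933233408940033409
142690798734273883562743/4320992200532708345806
28740115255394686269130083/870314098474119077674051
1299024671384092964587967203/39337333052590075769197944

APPEND 33: p_0 = 33·1 + 0 = 33, q_0 = 33·0 + 1 = 1 → 33/1
APPEND 44: p_1 = 44·33 + 1 = 1453, q_1 = 44·1 + 0 = 44 → 1453/44
APPEND 15: p_2 = 15·1453 + 33 = 21828, q_2 = 15·44 + 1 = 661 → 21828/661
APPEND 31: p_3 = 31·21828 + 1453 = 678121, q_3 = 31·661 + 44 = 20535 → 678121/20535
APPEND 23: p_4 = 23·678121 + 21828 = 15618611, q_4 = 23·20535 + 661 = 472966 → 15618611/472966
APPEND 42: p_5 = 42·15618611 + 678121 = 656659783, q_5 = 42·472966 + 20535 = 19885107 → 656659783/19885107
APPEND 45: p_6 = 45·656659783 + 15618611 = 29565308846, q_6 = 45·19885107 + 472966 = 895302781 → 29565308846/895302781
APPEND 6: p_7 = 6·29565308846 + 656659783 = 178048512859, q_7 = 6·895302781 + 19885107 = 5391701793 → 178048512859/5391701793
APPEND 37: p_8 = 37·178048512859 + 29565308846 = 6617360284629, q_8 = 37·5391701793 + 895302781 = 200388269122 → 6617360284629/200388269122
APPEND 40: p_9 = 40·6617360284629 + 178048512859 = 264872459898019, q_9 = 40·200388269122 + 5391701793 = 8020922466673 → 264872459898019/8020922466673
APPEND 22: p_10 = 22·264872459898019 + 6617360284629 = 5833811478041047, q_10 = 22·8020922466673 + 200388269122 = 176660682535928 → 5833811478041047/176660682535928
APPEND 17: p_11 = 17·5833811478041047 + 264872459898019 = 99439667586595818, q_11 = 17·176660682535928 + 8020922466673 = 3011252525577449 → 99439667586595818/3011252525577449
APPEND 25: p_12 = 25·99439667586595818 + 5833811478041047 = 2491825501142936497, q_12 = 25·3011252525577449 + 176660682535928 = 75457973821972153 → 2491825501142936497/75457973821972153
APPEND 4: p_13 = 4·2491825501142936497 + 99439667586595818 = 10066741672158341806, q_13 = 4·75457973821972153 + 3011252525577449 = 304843147813466061 → 10066741672158341806/304843147813466061
APPEND 45: p_14 = 45·10066741672158341806 + 2491825501142936497 = 455495200748268317767, q_14 = 45·304843147813466061 + 75457973821972153 = 13793399625427944898 → 455495200748268317767/13793399625427944898
APPEND 26: p_15 = 26·455495200748268317767 + 10066741672158341806 = 11852941961127134603748, q_15 = 26·13793399625427944898 + 304843147813466061 = 358933233408940033409 → 11852941961127134603748/358933233408940033409
APPEND 12: p_16 = 12·11852941961127134603748 + 455495200748268317767 = 142690798734273883562743, q_16 = 12·358933233408940033409 + 13793399625427944898 = 4320992200532708345806 → 142690798734273883562743/4320992200532708345806
APPEND 40: p_17 = 40·142690798734273883562743 + 11852941961127134603748 = 5719484891332082477113468, q_17 = 40·4320992200532708345806 + 358933233408940033409 = 173198621254717273865649 → 5719484891332082477113468/173198621254717273865649
APPEND 5: p_18 = 5·5719484891332082477113468 + 142690798734273883562743 = 28740115255394686269130083, q_18 = 5·173198621254717273865649 + 4320992200532708345806 = 870314098474119077674051 → 28740115255394686269130083/870314098474119077674051
APPEND 45: p_19 = 45·28740115255394686269130083 + 5719484891332082477113468 = 1299024671384092964587967203, q_19 = 45·870314098474119077674051 + 173198621254717273865649 = 39337333052590075769197944 → 1299024671384092964587967203/39337333052590075769197944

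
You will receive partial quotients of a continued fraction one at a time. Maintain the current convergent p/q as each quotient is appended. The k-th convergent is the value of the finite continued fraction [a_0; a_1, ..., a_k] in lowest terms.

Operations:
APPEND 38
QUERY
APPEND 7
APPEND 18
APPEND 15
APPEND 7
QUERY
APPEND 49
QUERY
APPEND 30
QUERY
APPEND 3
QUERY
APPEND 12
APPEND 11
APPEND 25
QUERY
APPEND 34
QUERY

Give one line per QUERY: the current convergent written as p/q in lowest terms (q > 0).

38/1
515333/13511
25324244/663951
760242653/19932041
2306052203/60460074
7905123173639/207256510254
269089255515908/7054981790929

APPEND 38: p_0 = 38·1 + 0 = 38, q_0 = 38·0 + 1 = 1 → 38/1
APPEND 7: p_1 = 7·38 + 1 = 267, q_1 = 7·1 + 0 = 7 → 267/7
APPEND 18: p_2 = 18·267 + 38 = 4844, q_2 = 18·7 + 1 = 127 → 4844/127
APPEND 15: p_3 = 15·4844 + 267 = 72927, q_3 = 15·127 + 7 = 1912 → 72927/1912
APPEND 7: p_4 = 7·72927 + 4844 = 515333, q_4 = 7·1912 + 127 = 13511 → 515333/13511
APPEND 49: p_5 = 49·515333 + 72927 = 25324244, q_5 = 49·13511 + 1912 = 663951 → 25324244/663951
APPEND 30: p_6 = 30·25324244 + 515333 = 760242653, q_6 = 30·663951 + 13511 = 19932041 → 760242653/19932041
APPEND 3: p_7 = 3·760242653 + 25324244 = 2306052203, q_7 = 3·19932041 + 663951 = 60460074 → 2306052203/60460074
APPEND 12: p_8 = 12·2306052203 + 760242653 = 28432869089, q_8 = 12·60460074 + 19932041 = 745452929 → 28432869089/745452929
APPEND 11: p_9 = 11·28432869089 + 2306052203 = 315067612182, q_9 = 11·745452929 + 60460074 = 8260442293 → 315067612182/8260442293
APPEND 25: p_10 = 25·315067612182 + 28432869089 = 7905123173639, q_10 = 25·8260442293 + 745452929 = 207256510254 → 7905123173639/207256510254
APPEND 34: p_11 = 34·7905123173639 + 315067612182 = 269089255515908, q_11 = 34·207256510254 + 8260442293 = 7054981790929 → 269089255515908/7054981790929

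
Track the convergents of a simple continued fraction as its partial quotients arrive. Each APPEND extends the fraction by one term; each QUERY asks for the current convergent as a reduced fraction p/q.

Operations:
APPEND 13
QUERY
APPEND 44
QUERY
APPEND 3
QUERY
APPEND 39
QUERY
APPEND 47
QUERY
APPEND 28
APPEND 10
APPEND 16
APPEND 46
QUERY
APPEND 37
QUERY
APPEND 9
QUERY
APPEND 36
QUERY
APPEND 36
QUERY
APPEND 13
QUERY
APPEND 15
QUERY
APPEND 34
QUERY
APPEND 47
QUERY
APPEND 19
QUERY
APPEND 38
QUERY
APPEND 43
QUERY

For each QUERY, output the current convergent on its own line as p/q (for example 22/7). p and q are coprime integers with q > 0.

APPEND 13: p_0 = 13·1 + 0 = 13, q_0 = 13·0 + 1 = 1 → 13/1
APPEND 44: p_1 = 44·13 + 1 = 573, q_1 = 44·1 + 0 = 44 → 573/44
APPEND 3: p_2 = 3·573 + 13 = 1732, q_2 = 3·44 + 1 = 133 → 1732/133
APPEND 39: p_3 = 39·1732 + 573 = 68121, q_3 = 39·133 + 44 = 5231 → 68121/5231
APPEND 47: p_4 = 47·68121 + 1732 = 3203419, q_4 = 47·5231 + 133 = 245990 → 3203419/245990
APPEND 28: p_5 = 28·3203419 + 68121 = 89763853, q_5 = 28·245990 + 5231 = 6892951 → 89763853/6892951
APPEND 10: p_6 = 10·89763853 + 3203419 = 900841949, q_6 = 10·6892951 + 245990 = 69175500 → 900841949/69175500
APPEND 16: p_7 = 16·900841949 + 89763853 = 14503235037, q_7 = 16·69175500 + 6892951 = 1113700951 → 14503235037/1113700951
APPEND 46: p_8 = 46·14503235037 + 900841949 = 668049653651, q_8 = 46·1113700951 + 69175500 = 51299419246 → 668049653651/51299419246
APPEND 37: p_9 = 37·668049653651 + 14503235037 = 24732340420124, q_9 = 37·51299419246 + 1113700951 = 1899192213053 → 24732340420124/1899192213053
APPEND 9: p_10 = 9·24732340420124 + 668049653651 = 223259113434767, q_10 = 9·1899192213053 + 51299419246 = 17144029336723 → 223259113434767/17144029336723
APPEND 36: p_11 = 36·223259113434767 + 24732340420124 = 8062060424071736, q_11 = 36·17144029336723 + 1899192213053 = 619084248335081 → 8062060424071736/619084248335081
APPEND 36: p_12 = 36·8062060424071736 + 223259113434767 = 290457434380017263, q_12 = 36·619084248335081 + 17144029336723 = 22304176969399639 → 290457434380017263/22304176969399639
APPEND 13: p_13 = 13·290457434380017263 + 8062060424071736 = 3784008707364296155, q_13 = 13·22304176969399639 + 619084248335081 = 290573384850530388 → 3784008707364296155/290573384850530388
APPEND 15: p_14 = 15·3784008707364296155 + 290457434380017263 = 57050588044844459588, q_14 = 15·290573384850530388 + 22304176969399639 = 4380904949727355459 → 57050588044844459588/4380904949727355459
APPEND 34: p_15 = 34·57050588044844459588 + 3784008707364296155 = 1943504002232075922147, q_15 = 34·4380904949727355459 + 290573384850530388 = 149241341675580615994 → 1943504002232075922147/149241341675580615994
APPEND 47: p_16 = 47·1943504002232075922147 + 57050588044844459588 = 91401738692952412800497, q_16 = 47·149241341675580615994 + 4380904949727355459 = 7018723963702016307177 → 91401738692952412800497/7018723963702016307177
APPEND 19: p_17 = 19·91401738692952412800497 + 1943504002232075922147 = 1738576539168327919131590, q_17 = 19·7018723963702016307177 + 149241341675580615994 = 133504996652013890452357 → 1738576539168327919131590/133504996652013890452357
APPEND 38: p_18 = 38·1738576539168327919131590 + 91401738692952412800497 = 66157310227089413339800917, q_18 = 38·133504996652013890452357 + 7018723963702016307177 = 5080208596740229853496743 → 66157310227089413339800917/5080208596740229853496743
APPEND 43: p_19 = 43·66157310227089413339800917 + 1738576539168327919131590 = 2846502916304013101530571021, q_19 = 43·5080208596740229853496743 + 133504996652013890452357 = 218582474656481897590812306 → 2846502916304013101530571021/218582474656481897590812306

13/1
573/44
1732/133
68121/5231
3203419/245990
668049653651/51299419246
24732340420124/1899192213053
223259113434767/17144029336723
8062060424071736/619084248335081
290457434380017263/22304176969399639
3784008707364296155/290573384850530388
57050588044844459588/4380904949727355459
1943504002232075922147/149241341675580615994
91401738692952412800497/7018723963702016307177
1738576539168327919131590/133504996652013890452357
66157310227089413339800917/5080208596740229853496743
2846502916304013101530571021/218582474656481897590812306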